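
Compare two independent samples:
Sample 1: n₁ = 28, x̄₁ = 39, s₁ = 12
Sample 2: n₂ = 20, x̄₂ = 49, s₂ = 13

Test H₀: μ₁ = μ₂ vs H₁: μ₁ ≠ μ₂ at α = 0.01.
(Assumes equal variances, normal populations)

Answer: t = -2.7495, reject H₀

Derivation:
Pooled variance: s²_p = [27×12² + 19×13²]/(46) = 154.3261
s_p = 12.4228
SE = s_p×√(1/n₁ + 1/n₂) = 12.4228×√(1/28 + 1/20) = 3.6370
t = (x̄₁ - x̄₂)/SE = (39 - 49)/3.6370 = -2.7495
df = 46, t-critical = ±2.687
Decision: reject H₀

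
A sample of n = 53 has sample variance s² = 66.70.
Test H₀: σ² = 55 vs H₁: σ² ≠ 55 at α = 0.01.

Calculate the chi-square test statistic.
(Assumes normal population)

df = n - 1 = 52
χ² = (n-1)s²/σ₀² = 52×66.70/55 = 63.0618
Critical values: χ²_{0.995,52} = 29.481, χ²_{0.005,52} = 82.001
Rejection region: χ² < 29.481 or χ² > 82.001
Decision: fail to reject H₀

Answer: χ² = 63.0618, fail to reject H₀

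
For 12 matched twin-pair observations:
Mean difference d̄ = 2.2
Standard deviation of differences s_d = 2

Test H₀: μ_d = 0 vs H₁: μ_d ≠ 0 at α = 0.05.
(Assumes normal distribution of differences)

df = n - 1 = 11
SE = s_d/√n = 2/√12 = 0.5774
t = d̄/SE = 2.2/0.5774 = 3.8102
Critical value: t_{0.025,11} = ±2.201
p-value ≈ 0.0029
Decision: reject H₀

Answer: t = 3.8102, reject H₀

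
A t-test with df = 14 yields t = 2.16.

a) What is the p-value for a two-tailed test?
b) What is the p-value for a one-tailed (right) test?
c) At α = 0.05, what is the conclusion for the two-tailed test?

Answer: a) 0.0486, b) 0.0243, c) reject H₀

Derivation:
Using t-distribution with df = 14:
a) Two-tailed: p = 2×P(T > 2.16) = 0.0486
b) One-tailed: p = P(T > 2.16) = 0.0243
c) 0.0486 < 0.05, reject H₀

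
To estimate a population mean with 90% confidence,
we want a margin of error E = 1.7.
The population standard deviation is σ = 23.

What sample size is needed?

Answer: n = 496

Derivation:
z_0.05 = 1.645
n = (z×σ/E)² = (1.645×23/1.7)²
n = 495.3243
Round up: n = 496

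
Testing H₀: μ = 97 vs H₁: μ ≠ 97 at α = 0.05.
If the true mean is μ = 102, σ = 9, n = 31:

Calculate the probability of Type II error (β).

Answer: β ≈ 0.1285

Derivation:
SE = σ/√n = 9/√31 = 1.6164
Critical values: μ₀ ± z_0.025×SE = 97 ± 1.960×1.6164
Acceptance region: (93.8319, 100.1681)
Under H₁ (μ = 102): z_high = (100.1681 - 102)/1.6164 = -1.1333, z_low = (93.8319 - 102)/1.6164 = -5.0533
β = P(not reject | H₁) = Φ(-1.1333) - Φ(-5.0533) ≈ 0.1285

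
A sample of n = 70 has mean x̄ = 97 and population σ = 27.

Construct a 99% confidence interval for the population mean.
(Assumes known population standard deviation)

Confidence level: 99%, α = 0.01
z_0.005 = 2.576
SE = σ/√n = 27/√70 = 3.2271
Margin of error = 2.576 × 3.2271 = 8.3130
CI: x̄ ± margin = 97 ± 8.3130
CI: (88.6870, 105.3130)

Answer: (88.6870, 105.3130)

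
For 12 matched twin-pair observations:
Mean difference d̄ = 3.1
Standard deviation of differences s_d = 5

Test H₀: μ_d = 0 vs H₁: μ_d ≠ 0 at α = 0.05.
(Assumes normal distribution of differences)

df = n - 1 = 11
SE = s_d/√n = 5/√12 = 1.4434
t = d̄/SE = 3.1/1.4434 = 2.1477
Critical value: t_{0.025,11} = ±2.201
p-value ≈ 0.0549
Decision: fail to reject H₀

Answer: t = 2.1477, fail to reject H₀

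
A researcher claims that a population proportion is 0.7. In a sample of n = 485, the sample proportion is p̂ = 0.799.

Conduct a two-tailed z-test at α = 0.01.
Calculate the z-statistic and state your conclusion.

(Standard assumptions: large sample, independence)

Answer: z = 4.7578, reject H₀

Derivation:
H₀: p = 0.7, H₁: p ≠ 0.7
Standard error: SE = √(p₀(1-p₀)/n) = √(0.7×0.3/485) = 0.020808
z-statistic: z = (p̂ - p₀)/SE = (0.799 - 0.7)/0.020808 = 4.7578
Critical value: z_0.005 = ±2.576
p-value < 0.0001
Decision: reject H₀ at α = 0.01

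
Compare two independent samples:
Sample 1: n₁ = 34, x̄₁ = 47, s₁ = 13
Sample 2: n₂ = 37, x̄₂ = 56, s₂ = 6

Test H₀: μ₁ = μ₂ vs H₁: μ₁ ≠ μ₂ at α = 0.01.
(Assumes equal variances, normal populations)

Answer: t = -3.7959, reject H₀

Derivation:
Pooled variance: s²_p = [33×13² + 36×6²]/(69) = 99.6087
s_p = 9.9804
SE = s_p×√(1/n₁ + 1/n₂) = 9.9804×√(1/34 + 1/37) = 2.3710
t = (x̄₁ - x̄₂)/SE = (47 - 56)/2.3710 = -3.7959
df = 69, t-critical = ±2.649
Decision: reject H₀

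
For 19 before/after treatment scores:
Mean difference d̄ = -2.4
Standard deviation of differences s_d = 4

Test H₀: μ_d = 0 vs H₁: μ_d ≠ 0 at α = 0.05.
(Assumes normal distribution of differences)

Answer: t = -2.6152, reject H₀

Derivation:
df = n - 1 = 18
SE = s_d/√n = 4/√19 = 0.9177
t = d̄/SE = -2.4/0.9177 = -2.6152
Critical value: t_{0.025,18} = ±2.101
p-value ≈ 0.0175
Decision: reject H₀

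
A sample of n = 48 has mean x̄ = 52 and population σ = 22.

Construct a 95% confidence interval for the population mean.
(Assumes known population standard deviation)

Answer: (45.7762, 58.2238)

Derivation:
Confidence level: 95%, α = 0.05
z_0.025 = 1.960
SE = σ/√n = 22/√48 = 3.1754
Margin of error = 1.960 × 3.1754 = 6.2238
CI: x̄ ± margin = 52 ± 6.2238
CI: (45.7762, 58.2238)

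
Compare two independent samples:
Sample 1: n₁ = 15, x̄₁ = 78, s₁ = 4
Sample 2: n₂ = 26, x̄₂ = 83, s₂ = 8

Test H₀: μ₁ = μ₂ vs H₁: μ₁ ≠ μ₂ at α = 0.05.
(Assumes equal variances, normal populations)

Pooled variance: s²_p = [14×4² + 25×8²]/(39) = 46.7692
s_p = 6.8388
SE = s_p×√(1/n₁ + 1/n₂) = 6.8388×√(1/15 + 1/26) = 2.2174
t = (x̄₁ - x̄₂)/SE = (78 - 83)/2.2174 = -2.2549
df = 39, t-critical = ±2.023
Decision: reject H₀

Answer: t = -2.2549, reject H₀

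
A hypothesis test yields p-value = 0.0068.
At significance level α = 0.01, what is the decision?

Compare p-value to α:
0.0068 < 0.01
Decision: reject H₀

Answer: reject H₀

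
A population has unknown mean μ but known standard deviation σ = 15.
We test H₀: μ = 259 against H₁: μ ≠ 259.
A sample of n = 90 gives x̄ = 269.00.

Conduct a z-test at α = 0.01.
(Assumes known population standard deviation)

Standard error: SE = σ/√n = 15/√90 = 1.5811
z-statistic: z = (x̄ - μ₀)/SE = (269.00 - 259)/1.5811 = 6.3247
Critical value: ±2.576
p-value < 0.0001
Decision: reject H₀

Answer: z = 6.3247, reject H₀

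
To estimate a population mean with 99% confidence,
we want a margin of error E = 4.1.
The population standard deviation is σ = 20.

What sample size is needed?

z_0.005 = 2.576
n = (z×σ/E)² = (2.576×20/4.1)²
n = 157.9007
Round up: n = 158

Answer: n = 158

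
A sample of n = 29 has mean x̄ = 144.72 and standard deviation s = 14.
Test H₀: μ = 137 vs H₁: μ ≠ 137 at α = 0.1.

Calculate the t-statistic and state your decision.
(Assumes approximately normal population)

df = n - 1 = 28
SE = s/√n = 14/√29 = 2.5997
t = (x̄ - μ₀)/SE = (144.72 - 137)/2.5997 = 2.9696
Critical value: t_{0.05,28} = ±1.701
p-value ≈ 0.0061
Decision: reject H₀

Answer: t = 2.9696, reject H₀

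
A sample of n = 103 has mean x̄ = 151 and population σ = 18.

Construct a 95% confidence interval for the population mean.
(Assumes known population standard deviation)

Confidence level: 95%, α = 0.05
z_0.025 = 1.960
SE = σ/√n = 18/√103 = 1.7736
Margin of error = 1.960 × 1.7736 = 3.4763
CI: x̄ ± margin = 151 ± 3.4763
CI: (147.5237, 154.4763)

Answer: (147.5237, 154.4763)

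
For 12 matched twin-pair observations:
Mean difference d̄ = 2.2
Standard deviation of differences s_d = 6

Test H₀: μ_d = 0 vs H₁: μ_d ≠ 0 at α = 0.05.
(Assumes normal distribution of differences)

Answer: t = 1.2701, fail to reject H₀

Derivation:
df = n - 1 = 11
SE = s_d/√n = 6/√12 = 1.7321
t = d̄/SE = 2.2/1.7321 = 1.2701
Critical value: t_{0.025,11} = ±2.201
p-value ≈ 0.2303
Decision: fail to reject H₀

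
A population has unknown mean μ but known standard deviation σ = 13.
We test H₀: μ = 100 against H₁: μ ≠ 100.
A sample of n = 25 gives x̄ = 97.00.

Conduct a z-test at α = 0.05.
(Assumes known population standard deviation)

Answer: z = -1.1538, fail to reject H₀

Derivation:
Standard error: SE = σ/√n = 13/√25 = 2.6000
z-statistic: z = (x̄ - μ₀)/SE = (97.00 - 100)/2.6000 = -1.1538
Critical value: ±1.960
p-value = 0.2486
Decision: fail to reject H₀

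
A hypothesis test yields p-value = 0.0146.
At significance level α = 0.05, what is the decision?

Compare p-value to α:
0.0146 < 0.05
Decision: reject H₀

Answer: reject H₀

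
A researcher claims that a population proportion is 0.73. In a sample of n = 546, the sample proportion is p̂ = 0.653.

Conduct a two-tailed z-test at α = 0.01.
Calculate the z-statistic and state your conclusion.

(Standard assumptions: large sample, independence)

Answer: z = -4.0526, reject H₀

Derivation:
H₀: p = 0.73, H₁: p ≠ 0.73
Standard error: SE = √(p₀(1-p₀)/n) = √(0.73×0.27/546) = 0.019000
z-statistic: z = (p̂ - p₀)/SE = (0.653 - 0.73)/0.019000 = -4.0526
Critical value: z_0.005 = ±2.576
p-value = 0.0001
Decision: reject H₀ at α = 0.01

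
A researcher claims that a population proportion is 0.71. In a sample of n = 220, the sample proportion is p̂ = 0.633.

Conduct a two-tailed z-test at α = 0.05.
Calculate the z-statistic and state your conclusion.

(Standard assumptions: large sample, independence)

H₀: p = 0.71, H₁: p ≠ 0.71
Standard error: SE = √(p₀(1-p₀)/n) = √(0.71×0.29/220) = 0.030593
z-statistic: z = (p̂ - p₀)/SE = (0.633 - 0.71)/0.030593 = -2.5169
Critical value: z_0.025 = ±1.960
p-value = 0.0118
Decision: reject H₀ at α = 0.05

Answer: z = -2.5169, reject H₀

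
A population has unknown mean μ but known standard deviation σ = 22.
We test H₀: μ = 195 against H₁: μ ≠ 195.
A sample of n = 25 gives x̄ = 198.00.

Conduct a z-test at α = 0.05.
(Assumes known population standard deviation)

Answer: z = 0.6818, fail to reject H₀

Derivation:
Standard error: SE = σ/√n = 22/√25 = 4.4000
z-statistic: z = (x̄ - μ₀)/SE = (198.00 - 195)/4.4000 = 0.6818
Critical value: ±1.960
p-value = 0.4954
Decision: fail to reject H₀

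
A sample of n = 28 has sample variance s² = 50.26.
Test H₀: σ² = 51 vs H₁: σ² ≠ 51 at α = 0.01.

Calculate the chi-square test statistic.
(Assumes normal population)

Answer: χ² = 26.6082, fail to reject H₀

Derivation:
df = n - 1 = 27
χ² = (n-1)s²/σ₀² = 27×50.26/51 = 26.6082
Critical values: χ²_{0.995,27} = 11.808, χ²_{0.005,27} = 49.645
Rejection region: χ² < 11.808 or χ² > 49.645
Decision: fail to reject H₀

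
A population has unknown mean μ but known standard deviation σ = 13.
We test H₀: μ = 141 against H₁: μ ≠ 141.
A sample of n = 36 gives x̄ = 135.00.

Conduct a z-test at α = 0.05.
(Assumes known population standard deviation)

Standard error: SE = σ/√n = 13/√36 = 2.1667
z-statistic: z = (x̄ - μ₀)/SE = (135.00 - 141)/2.1667 = -2.7692
Critical value: ±1.960
p-value = 0.0056
Decision: reject H₀

Answer: z = -2.7692, reject H₀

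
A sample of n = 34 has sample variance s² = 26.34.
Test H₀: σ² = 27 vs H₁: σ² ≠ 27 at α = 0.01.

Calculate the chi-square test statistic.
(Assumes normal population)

df = n - 1 = 33
χ² = (n-1)s²/σ₀² = 33×26.34/27 = 32.1933
Critical values: χ²_{0.995,33} = 15.815, χ²_{0.005,33} = 57.648
Rejection region: χ² < 15.815 or χ² > 57.648
Decision: fail to reject H₀

Answer: χ² = 32.1933, fail to reject H₀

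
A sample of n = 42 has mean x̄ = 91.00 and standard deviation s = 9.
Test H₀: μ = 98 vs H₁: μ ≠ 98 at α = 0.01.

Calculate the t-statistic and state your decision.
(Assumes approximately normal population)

df = n - 1 = 41
SE = s/√n = 9/√42 = 1.3887
t = (x̄ - μ₀)/SE = (91.00 - 98)/1.3887 = -5.0407
Critical value: t_{0.005,41} = ±2.701
p-value < 0.0001
Decision: reject H₀

Answer: t = -5.0407, reject H₀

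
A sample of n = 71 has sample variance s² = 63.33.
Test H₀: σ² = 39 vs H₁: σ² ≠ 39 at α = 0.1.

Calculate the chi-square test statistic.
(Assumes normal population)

Answer: χ² = 113.6692, reject H₀

Derivation:
df = n - 1 = 70
χ² = (n-1)s²/σ₀² = 70×63.33/39 = 113.6692
Critical values: χ²_{0.95,70} = 51.739, χ²_{0.05,70} = 90.531
Rejection region: χ² < 51.739 or χ² > 90.531
Decision: reject H₀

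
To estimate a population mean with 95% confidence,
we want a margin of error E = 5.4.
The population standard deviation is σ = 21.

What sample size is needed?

z_0.025 = 1.960
n = (z×σ/E)² = (1.960×21/5.4)²
n = 58.0983
Round up: n = 59

Answer: n = 59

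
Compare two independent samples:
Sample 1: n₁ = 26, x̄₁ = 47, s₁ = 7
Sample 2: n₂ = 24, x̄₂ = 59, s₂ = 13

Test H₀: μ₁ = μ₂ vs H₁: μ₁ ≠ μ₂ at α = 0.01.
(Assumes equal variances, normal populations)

Pooled variance: s²_p = [25×7² + 23×13²]/(48) = 106.5000
s_p = 10.3199
SE = s_p×√(1/n₁ + 1/n₂) = 10.3199×√(1/26 + 1/24) = 2.9212
t = (x̄₁ - x̄₂)/SE = (47 - 59)/2.9212 = -4.1079
df = 48, t-critical = ±2.682
Decision: reject H₀

Answer: t = -4.1079, reject H₀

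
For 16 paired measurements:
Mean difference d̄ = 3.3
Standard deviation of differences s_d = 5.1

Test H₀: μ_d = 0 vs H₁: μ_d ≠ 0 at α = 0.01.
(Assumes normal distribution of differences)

df = n - 1 = 15
SE = s_d/√n = 5.1/√16 = 1.2750
t = d̄/SE = 3.3/1.2750 = 2.5882
Critical value: t_{0.005,15} = ±2.947
p-value ≈ 0.0206
Decision: fail to reject H₀

Answer: t = 2.5882, fail to reject H₀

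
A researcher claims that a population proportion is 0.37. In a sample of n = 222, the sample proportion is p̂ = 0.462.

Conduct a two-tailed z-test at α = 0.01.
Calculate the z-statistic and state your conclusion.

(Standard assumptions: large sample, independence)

Answer: z = 2.8392, reject H₀

Derivation:
H₀: p = 0.37, H₁: p ≠ 0.37
Standard error: SE = √(p₀(1-p₀)/n) = √(0.37×0.63/222) = 0.032404
z-statistic: z = (p̂ - p₀)/SE = (0.462 - 0.37)/0.032404 = 2.8392
Critical value: z_0.005 = ±2.576
p-value = 0.0045
Decision: reject H₀ at α = 0.01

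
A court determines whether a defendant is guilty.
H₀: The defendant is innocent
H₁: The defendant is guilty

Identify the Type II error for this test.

A Type I error (probability α) occurs when we reject a true H₀.
A Type II error (probability β) occurs when we fail to reject a false H₀.

Answer: Acquitting a guilty person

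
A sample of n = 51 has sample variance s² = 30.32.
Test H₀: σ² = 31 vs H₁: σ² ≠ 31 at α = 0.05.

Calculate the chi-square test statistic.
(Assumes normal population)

Answer: χ² = 48.9032, fail to reject H₀

Derivation:
df = n - 1 = 50
χ² = (n-1)s²/σ₀² = 50×30.32/31 = 48.9032
Critical values: χ²_{0.975,50} = 32.357, χ²_{0.025,50} = 71.420
Rejection region: χ² < 32.357 or χ² > 71.420
Decision: fail to reject H₀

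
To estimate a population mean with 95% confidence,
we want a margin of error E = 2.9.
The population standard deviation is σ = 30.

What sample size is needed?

z_0.025 = 1.960
n = (z×σ/E)² = (1.960×30/2.9)²
n = 411.1106
Round up: n = 412

Answer: n = 412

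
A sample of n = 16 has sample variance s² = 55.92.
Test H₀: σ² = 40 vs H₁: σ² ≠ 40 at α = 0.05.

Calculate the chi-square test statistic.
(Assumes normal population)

df = n - 1 = 15
χ² = (n-1)s²/σ₀² = 15×55.92/40 = 20.9700
Critical values: χ²_{0.975,15} = 6.262, χ²_{0.025,15} = 27.488
Rejection region: χ² < 6.262 or χ² > 27.488
Decision: fail to reject H₀

Answer: χ² = 20.9700, fail to reject H₀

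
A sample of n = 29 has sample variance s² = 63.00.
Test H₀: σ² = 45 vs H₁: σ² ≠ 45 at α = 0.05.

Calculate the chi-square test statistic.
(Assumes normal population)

Answer: χ² = 39.2000, fail to reject H₀

Derivation:
df = n - 1 = 28
χ² = (n-1)s²/σ₀² = 28×63.00/45 = 39.2000
Critical values: χ²_{0.975,28} = 15.308, χ²_{0.025,28} = 44.461
Rejection region: χ² < 15.308 or χ² > 44.461
Decision: fail to reject H₀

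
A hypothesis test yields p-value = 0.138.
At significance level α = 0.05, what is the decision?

Compare p-value to α:
0.138 ≥ 0.05
Decision: fail to reject H₀

Answer: fail to reject H₀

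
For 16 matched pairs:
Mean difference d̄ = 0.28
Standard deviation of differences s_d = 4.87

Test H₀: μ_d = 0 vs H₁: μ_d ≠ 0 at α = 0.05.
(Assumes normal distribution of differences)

df = n - 1 = 15
SE = s_d/√n = 4.87/√16 = 1.2175
t = d̄/SE = 0.28/1.2175 = 0.2300
Critical value: t_{0.025,15} = ±2.131
p-value ≈ 0.8212
Decision: fail to reject H₀

Answer: t = 0.2300, fail to reject H₀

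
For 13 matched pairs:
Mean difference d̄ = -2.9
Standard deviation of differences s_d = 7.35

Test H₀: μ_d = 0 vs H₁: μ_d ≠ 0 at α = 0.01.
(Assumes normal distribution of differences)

df = n - 1 = 12
SE = s_d/√n = 7.35/√13 = 2.0385
t = d̄/SE = -2.9/2.0385 = -1.4226
Critical value: t_{0.005,12} = ±3.055
p-value ≈ 0.1803
Decision: fail to reject H₀

Answer: t = -1.4226, fail to reject H₀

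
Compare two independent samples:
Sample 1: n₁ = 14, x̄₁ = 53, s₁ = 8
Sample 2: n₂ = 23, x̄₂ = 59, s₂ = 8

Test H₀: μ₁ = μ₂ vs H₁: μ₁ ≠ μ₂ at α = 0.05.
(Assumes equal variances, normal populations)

Pooled variance: s²_p = [13×8² + 22×8²]/(35) = 64.0000
s_p = 8.0000
SE = s_p×√(1/n₁ + 1/n₂) = 8.0000×√(1/14 + 1/23) = 2.7118
t = (x̄₁ - x̄₂)/SE = (53 - 59)/2.7118 = -2.2126
df = 35, t-critical = ±2.030
Decision: reject H₀

Answer: t = -2.2126, reject H₀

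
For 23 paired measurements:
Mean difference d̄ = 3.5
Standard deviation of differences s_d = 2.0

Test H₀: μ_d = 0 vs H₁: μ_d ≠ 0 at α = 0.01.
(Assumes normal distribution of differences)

df = n - 1 = 22
SE = s_d/√n = 2.0/√23 = 0.4170
t = d̄/SE = 3.5/0.4170 = 8.3933
Critical value: t_{0.005,22} = ±2.819
p-value < 0.0001
Decision: reject H₀

Answer: t = 8.3933, reject H₀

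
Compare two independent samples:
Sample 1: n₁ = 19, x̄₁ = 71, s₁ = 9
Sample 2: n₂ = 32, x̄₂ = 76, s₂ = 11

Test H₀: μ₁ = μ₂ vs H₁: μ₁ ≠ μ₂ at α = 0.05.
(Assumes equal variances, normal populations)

Pooled variance: s²_p = [18×9² + 31×11²]/(49) = 106.3061
s_p = 10.3105
SE = s_p×√(1/n₁ + 1/n₂) = 10.3105×√(1/19 + 1/32) = 2.9862
t = (x̄₁ - x̄₂)/SE = (71 - 76)/2.9862 = -1.6744
df = 49, t-critical = ±2.010
Decision: fail to reject H₀

Answer: t = -1.6744, fail to reject H₀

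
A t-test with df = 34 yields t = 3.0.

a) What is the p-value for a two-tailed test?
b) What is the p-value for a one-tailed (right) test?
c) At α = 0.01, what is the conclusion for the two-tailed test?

Using t-distribution with df = 34:
a) Two-tailed: p = 2×P(T > 3.0) = 0.0050
b) One-tailed: p = P(T > 3.0) = 0.0025
c) 0.0050 < 0.01, reject H₀

Answer: a) 0.0050, b) 0.0025, c) reject H₀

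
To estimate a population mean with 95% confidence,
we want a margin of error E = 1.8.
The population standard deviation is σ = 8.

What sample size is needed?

z_0.025 = 1.960
n = (z×σ/E)² = (1.960×8/1.8)²
n = 75.8835
Round up: n = 76

Answer: n = 76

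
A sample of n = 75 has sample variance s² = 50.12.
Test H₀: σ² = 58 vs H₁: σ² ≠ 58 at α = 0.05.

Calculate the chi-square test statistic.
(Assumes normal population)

df = n - 1 = 74
χ² = (n-1)s²/σ₀² = 74×50.12/58 = 63.9462
Critical values: χ²_{0.975,74} = 52.103, χ²_{0.025,74} = 99.678
Rejection region: χ² < 52.103 or χ² > 99.678
Decision: fail to reject H₀

Answer: χ² = 63.9462, fail to reject H₀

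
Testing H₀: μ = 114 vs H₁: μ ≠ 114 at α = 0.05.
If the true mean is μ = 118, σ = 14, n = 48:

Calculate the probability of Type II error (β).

Answer: β ≈ 0.4922

Derivation:
SE = σ/√n = 14/√48 = 2.0207
Critical values: μ₀ ± z_0.025×SE = 114 ± 1.960×2.0207
Acceptance region: (110.0394, 117.9606)
Under H₁ (μ = 118): z_high = (117.9606 - 118)/2.0207 = -0.0195, z_low = (110.0394 - 118)/2.0207 = -3.9395
β = P(not reject | H₁) = Φ(-0.0195) - Φ(-3.9395) ≈ 0.4922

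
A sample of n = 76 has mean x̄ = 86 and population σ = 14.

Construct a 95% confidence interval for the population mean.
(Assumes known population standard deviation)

Answer: (82.8524, 89.1476)

Derivation:
Confidence level: 95%, α = 0.05
z_0.025 = 1.960
SE = σ/√n = 14/√76 = 1.6059
Margin of error = 1.960 × 1.6059 = 3.1476
CI: x̄ ± margin = 86 ± 3.1476
CI: (82.8524, 89.1476)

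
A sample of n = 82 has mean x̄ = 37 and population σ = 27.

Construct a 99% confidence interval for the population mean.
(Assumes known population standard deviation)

Answer: (29.3191, 44.6809)

Derivation:
Confidence level: 99%, α = 0.01
z_0.005 = 2.576
SE = σ/√n = 27/√82 = 2.9817
Margin of error = 2.576 × 2.9817 = 7.6809
CI: x̄ ± margin = 37 ± 7.6809
CI: (29.3191, 44.6809)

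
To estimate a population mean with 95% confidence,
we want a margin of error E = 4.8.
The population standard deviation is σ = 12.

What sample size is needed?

Answer: n = 25

Derivation:
z_0.025 = 1.960
n = (z×σ/E)² = (1.960×12/4.8)²
n = 24.0100
Round up: n = 25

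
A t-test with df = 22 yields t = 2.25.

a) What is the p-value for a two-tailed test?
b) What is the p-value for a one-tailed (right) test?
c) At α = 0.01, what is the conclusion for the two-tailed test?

Answer: a) 0.0348, b) 0.0174, c) fail to reject H₀

Derivation:
Using t-distribution with df = 22:
a) Two-tailed: p = 2×P(T > 2.25) = 0.0348
b) One-tailed: p = P(T > 2.25) = 0.0174
c) 0.0348 ≥ 0.01, fail to reject H₀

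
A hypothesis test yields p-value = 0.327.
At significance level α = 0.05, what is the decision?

Compare p-value to α:
0.327 ≥ 0.05
Decision: fail to reject H₀

Answer: fail to reject H₀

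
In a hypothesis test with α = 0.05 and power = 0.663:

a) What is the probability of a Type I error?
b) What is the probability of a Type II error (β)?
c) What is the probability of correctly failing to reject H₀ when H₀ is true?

a) Type I error probability = α = 0.05
b) Power = P(reject H₀ | H₁ true) = 1 - β = 0.663, so Type II error probability = β = 1 - Power = 0.337
c) P(fail to reject H₀ | H₀ true) = 1 - α = 0.95

Answer: a) 0.05, b) 0.337, c) 0.95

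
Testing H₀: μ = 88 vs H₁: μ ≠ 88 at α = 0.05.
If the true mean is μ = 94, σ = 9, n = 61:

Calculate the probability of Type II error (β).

Answer: β ≈ 0.0006

Derivation:
SE = σ/√n = 9/√61 = 1.1523
Critical values: μ₀ ± z_0.025×SE = 88 ± 1.960×1.1523
Acceptance region: (85.7415, 90.2585)
Under H₁ (μ = 94): z_high = (90.2585 - 94)/1.1523 = -3.2470, z_low = (85.7415 - 94)/1.1523 = -7.1670
β = P(not reject | H₁) = Φ(-3.2470) - Φ(-7.1670) ≈ 0.0006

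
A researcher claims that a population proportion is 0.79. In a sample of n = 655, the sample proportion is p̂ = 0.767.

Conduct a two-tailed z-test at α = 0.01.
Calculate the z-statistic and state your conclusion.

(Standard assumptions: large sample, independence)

Answer: z = -1.4452, fail to reject H₀

Derivation:
H₀: p = 0.79, H₁: p ≠ 0.79
Standard error: SE = √(p₀(1-p₀)/n) = √(0.79×0.21/655) = 0.015915
z-statistic: z = (p̂ - p₀)/SE = (0.767 - 0.79)/0.015915 = -1.4452
Critical value: z_0.005 = ±2.576
p-value = 0.1484
Decision: fail to reject H₀ at α = 0.01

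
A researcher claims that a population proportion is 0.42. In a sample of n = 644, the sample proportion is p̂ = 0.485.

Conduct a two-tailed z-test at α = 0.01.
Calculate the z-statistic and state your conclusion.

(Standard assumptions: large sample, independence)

Answer: z = 3.3421, reject H₀

Derivation:
H₀: p = 0.42, H₁: p ≠ 0.42
Standard error: SE = √(p₀(1-p₀)/n) = √(0.42×0.58/644) = 0.019449
z-statistic: z = (p̂ - p₀)/SE = (0.485 - 0.42)/0.019449 = 3.3421
Critical value: z_0.005 = ±2.576
p-value = 0.0008
Decision: reject H₀ at α = 0.01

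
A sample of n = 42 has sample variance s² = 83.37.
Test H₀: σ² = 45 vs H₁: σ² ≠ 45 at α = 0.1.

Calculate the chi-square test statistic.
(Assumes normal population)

df = n - 1 = 41
χ² = (n-1)s²/σ₀² = 41×83.37/45 = 75.9593
Critical values: χ²_{0.95,41} = 27.326, χ²_{0.05,41} = 56.942
Rejection region: χ² < 27.326 or χ² > 56.942
Decision: reject H₀

Answer: χ² = 75.9593, reject H₀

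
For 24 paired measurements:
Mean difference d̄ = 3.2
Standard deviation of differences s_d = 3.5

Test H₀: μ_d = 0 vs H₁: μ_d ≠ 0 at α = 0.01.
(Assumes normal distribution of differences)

df = n - 1 = 23
SE = s_d/√n = 3.5/√24 = 0.7144
t = d̄/SE = 3.2/0.7144 = 4.4793
Critical value: t_{0.005,23} = ±2.807
p-value ≈ 0.0002
Decision: reject H₀

Answer: t = 4.4793, reject H₀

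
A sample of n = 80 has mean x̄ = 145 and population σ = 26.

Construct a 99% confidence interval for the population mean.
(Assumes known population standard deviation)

Confidence level: 99%, α = 0.01
z_0.005 = 2.576
SE = σ/√n = 26/√80 = 2.9069
Margin of error = 2.576 × 2.9069 = 7.4882
CI: x̄ ± margin = 145 ± 7.4882
CI: (137.5118, 152.4882)

Answer: (137.5118, 152.4882)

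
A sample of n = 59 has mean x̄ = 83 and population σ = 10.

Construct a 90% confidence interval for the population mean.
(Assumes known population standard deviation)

Confidence level: 90%, α = 0.1
z_0.05 = 1.645
SE = σ/√n = 10/√59 = 1.3019
Margin of error = 1.645 × 1.3019 = 2.1416
CI: x̄ ± margin = 83 ± 2.1416
CI: (80.8584, 85.1416)

Answer: (80.8584, 85.1416)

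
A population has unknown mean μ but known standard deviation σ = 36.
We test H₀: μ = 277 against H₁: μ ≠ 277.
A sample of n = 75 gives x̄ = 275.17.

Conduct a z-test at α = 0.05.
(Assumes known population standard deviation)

Answer: z = -0.4402, fail to reject H₀

Derivation:
Standard error: SE = σ/√n = 36/√75 = 4.1569
z-statistic: z = (x̄ - μ₀)/SE = (275.17 - 277)/4.1569 = -0.4402
Critical value: ±1.960
p-value = 0.6598
Decision: fail to reject H₀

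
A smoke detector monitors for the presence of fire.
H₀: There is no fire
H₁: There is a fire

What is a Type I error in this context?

Answer: The alarm sounds when there is no fire (false alarm)

Derivation:
Type I error: rejecting H₀ when it is actually true (false positive).
Type II error: failing to reject H₀ when H₁ is actually true (false negative).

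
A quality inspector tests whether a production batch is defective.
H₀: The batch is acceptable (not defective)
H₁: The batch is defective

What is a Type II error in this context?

A Type I error (probability α) occurs when we reject a true H₀.
A Type II error (probability β) occurs when we fail to reject a false H₀.

Answer: Shipping a defective batch to customers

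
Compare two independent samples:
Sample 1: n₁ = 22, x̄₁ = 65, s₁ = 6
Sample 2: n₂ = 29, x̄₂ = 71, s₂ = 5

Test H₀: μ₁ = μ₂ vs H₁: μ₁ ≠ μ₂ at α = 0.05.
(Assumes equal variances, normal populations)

Pooled variance: s²_p = [21×6² + 28×5²]/(49) = 29.7143
s_p = 5.4511
SE = s_p×√(1/n₁ + 1/n₂) = 5.4511×√(1/22 + 1/29) = 1.5412
t = (x̄₁ - x̄₂)/SE = (65 - 71)/1.5412 = -3.8931
df = 49, t-critical = ±2.010
Decision: reject H₀

Answer: t = -3.8931, reject H₀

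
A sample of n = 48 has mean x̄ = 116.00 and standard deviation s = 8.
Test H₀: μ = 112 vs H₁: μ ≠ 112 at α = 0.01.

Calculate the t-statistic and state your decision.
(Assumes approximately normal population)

Answer: t = 3.4641, reject H₀

Derivation:
df = n - 1 = 47
SE = s/√n = 8/√48 = 1.1547
t = (x̄ - μ₀)/SE = (116.00 - 112)/1.1547 = 3.4641
Critical value: t_{0.005,47} = ±2.685
p-value ≈ 0.0011
Decision: reject H₀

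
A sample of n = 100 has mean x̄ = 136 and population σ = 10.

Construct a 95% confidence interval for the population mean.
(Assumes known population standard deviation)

Answer: (134.0400, 137.9600)

Derivation:
Confidence level: 95%, α = 0.05
z_0.025 = 1.960
SE = σ/√n = 10/√100 = 1.0000
Margin of error = 1.960 × 1.0000 = 1.9600
CI: x̄ ± margin = 136 ± 1.9600
CI: (134.0400, 137.9600)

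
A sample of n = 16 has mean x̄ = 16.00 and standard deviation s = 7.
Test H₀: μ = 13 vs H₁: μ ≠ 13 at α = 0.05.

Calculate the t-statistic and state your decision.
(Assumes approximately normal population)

df = n - 1 = 15
SE = s/√n = 7/√16 = 1.7500
t = (x̄ - μ₀)/SE = (16.00 - 13)/1.7500 = 1.7143
Critical value: t_{0.025,15} = ±2.131
p-value ≈ 0.1071
Decision: fail to reject H₀

Answer: t = 1.7143, fail to reject H₀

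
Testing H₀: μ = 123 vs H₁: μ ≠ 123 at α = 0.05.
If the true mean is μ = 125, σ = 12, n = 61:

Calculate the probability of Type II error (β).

Answer: β ≈ 0.7442

Derivation:
SE = σ/√n = 12/√61 = 1.5364
Critical values: μ₀ ± z_0.025×SE = 123 ± 1.960×1.5364
Acceptance region: (119.9887, 126.0113)
Under H₁ (μ = 125): z_high = (126.0113 - 125)/1.5364 = 0.6582, z_low = (119.9887 - 125)/1.5364 = -3.2617
β = P(not reject | H₁) = Φ(0.6582) - Φ(-3.2617) ≈ 0.7442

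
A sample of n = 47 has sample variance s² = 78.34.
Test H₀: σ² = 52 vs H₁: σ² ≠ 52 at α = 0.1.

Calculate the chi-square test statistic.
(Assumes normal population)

df = n - 1 = 46
χ² = (n-1)s²/σ₀² = 46×78.34/52 = 69.3008
Critical values: χ²_{0.95,46} = 31.439, χ²_{0.05,46} = 62.830
Rejection region: χ² < 31.439 or χ² > 62.830
Decision: reject H₀

Answer: χ² = 69.3008, reject H₀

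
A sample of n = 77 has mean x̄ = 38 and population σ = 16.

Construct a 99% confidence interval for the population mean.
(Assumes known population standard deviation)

Confidence level: 99%, α = 0.01
z_0.005 = 2.576
SE = σ/√n = 16/√77 = 1.8234
Margin of error = 2.576 × 1.8234 = 4.6971
CI: x̄ ± margin = 38 ± 4.6971
CI: (33.3029, 42.6971)

Answer: (33.3029, 42.6971)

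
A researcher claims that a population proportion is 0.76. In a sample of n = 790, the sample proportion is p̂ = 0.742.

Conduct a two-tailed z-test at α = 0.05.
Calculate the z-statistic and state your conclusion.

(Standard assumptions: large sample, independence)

H₀: p = 0.76, H₁: p ≠ 0.76
Standard error: SE = √(p₀(1-p₀)/n) = √(0.76×0.24/790) = 0.015195
z-statistic: z = (p̂ - p₀)/SE = (0.742 - 0.76)/0.015195 = -1.1846
Critical value: z_0.025 = ±1.960
p-value = 0.2362
Decision: fail to reject H₀ at α = 0.05

Answer: z = -1.1846, fail to reject H₀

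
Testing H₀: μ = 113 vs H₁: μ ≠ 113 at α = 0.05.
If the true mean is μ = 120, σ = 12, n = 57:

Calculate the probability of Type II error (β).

Answer: β ≈ 0.0073

Derivation:
SE = σ/√n = 12/√57 = 1.5894
Critical values: μ₀ ± z_0.025×SE = 113 ± 1.960×1.5894
Acceptance region: (109.8848, 116.1152)
Under H₁ (μ = 120): z_high = (116.1152 - 120)/1.5894 = -2.4442, z_low = (109.8848 - 120)/1.5894 = -6.3642
β = P(not reject | H₁) = Φ(-2.4442) - Φ(-6.3642) ≈ 0.0073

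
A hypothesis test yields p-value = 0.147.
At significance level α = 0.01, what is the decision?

Compare p-value to α:
0.147 ≥ 0.01
Decision: fail to reject H₀

Answer: fail to reject H₀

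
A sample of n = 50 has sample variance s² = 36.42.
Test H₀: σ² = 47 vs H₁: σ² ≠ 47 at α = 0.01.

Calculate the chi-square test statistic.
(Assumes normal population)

Answer: χ² = 37.9698, fail to reject H₀

Derivation:
df = n - 1 = 49
χ² = (n-1)s²/σ₀² = 49×36.42/47 = 37.9698
Critical values: χ²_{0.995,49} = 27.249, χ²_{0.005,49} = 78.231
Rejection region: χ² < 27.249 or χ² > 78.231
Decision: fail to reject H₀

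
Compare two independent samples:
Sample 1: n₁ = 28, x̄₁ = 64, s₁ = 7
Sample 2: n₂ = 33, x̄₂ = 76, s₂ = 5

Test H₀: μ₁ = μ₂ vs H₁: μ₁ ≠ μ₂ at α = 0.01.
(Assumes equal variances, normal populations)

Pooled variance: s²_p = [27×7² + 32×5²]/(59) = 35.9831
s_p = 5.9986
SE = s_p×√(1/n₁ + 1/n₂) = 5.9986×√(1/28 + 1/33) = 1.5413
t = (x̄₁ - x̄₂)/SE = (64 - 76)/1.5413 = -7.7856
df = 59, t-critical = ±2.662
Decision: reject H₀

Answer: t = -7.7856, reject H₀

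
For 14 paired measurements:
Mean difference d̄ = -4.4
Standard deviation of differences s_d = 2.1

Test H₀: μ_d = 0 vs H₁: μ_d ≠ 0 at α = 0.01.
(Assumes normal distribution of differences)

Answer: t = -7.8403, reject H₀

Derivation:
df = n - 1 = 13
SE = s_d/√n = 2.1/√14 = 0.5612
t = d̄/SE = -4.4/0.5612 = -7.8403
Critical value: t_{0.005,13} = ±3.012
p-value < 0.0001
Decision: reject H₀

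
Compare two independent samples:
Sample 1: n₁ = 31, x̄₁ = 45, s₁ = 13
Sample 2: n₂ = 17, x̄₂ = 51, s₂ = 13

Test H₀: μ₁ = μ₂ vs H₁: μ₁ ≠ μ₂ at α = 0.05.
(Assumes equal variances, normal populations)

Pooled variance: s²_p = [30×13² + 16×13²]/(46) = 169.0000
s_p = 13.0000
SE = s_p×√(1/n₁ + 1/n₂) = 13.0000×√(1/31 + 1/17) = 3.9234
t = (x̄₁ - x̄₂)/SE = (45 - 51)/3.9234 = -1.5293
df = 46, t-critical = ±2.013
Decision: fail to reject H₀

Answer: t = -1.5293, fail to reject H₀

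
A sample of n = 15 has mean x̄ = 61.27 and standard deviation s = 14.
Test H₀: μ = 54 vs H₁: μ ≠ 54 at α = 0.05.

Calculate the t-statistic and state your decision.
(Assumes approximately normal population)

df = n - 1 = 14
SE = s/√n = 14/√15 = 3.6148
t = (x̄ - μ₀)/SE = (61.27 - 54)/3.6148 = 2.0112
Critical value: t_{0.025,14} = ±2.145
p-value ≈ 0.0640
Decision: fail to reject H₀

Answer: t = 2.0112, fail to reject H₀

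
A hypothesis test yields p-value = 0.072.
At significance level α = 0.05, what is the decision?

Compare p-value to α:
0.072 ≥ 0.05
Decision: fail to reject H₀

Answer: fail to reject H₀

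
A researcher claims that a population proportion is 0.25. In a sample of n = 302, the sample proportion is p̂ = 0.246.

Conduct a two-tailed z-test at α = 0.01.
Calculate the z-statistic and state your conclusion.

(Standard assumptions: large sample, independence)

H₀: p = 0.25, H₁: p ≠ 0.25
Standard error: SE = √(p₀(1-p₀)/n) = √(0.25×0.75/302) = 0.024917
z-statistic: z = (p̂ - p₀)/SE = (0.246 - 0.25)/0.024917 = -0.1605
Critical value: z_0.005 = ±2.576
p-value = 0.8725
Decision: fail to reject H₀ at α = 0.01

Answer: z = -0.1605, fail to reject H₀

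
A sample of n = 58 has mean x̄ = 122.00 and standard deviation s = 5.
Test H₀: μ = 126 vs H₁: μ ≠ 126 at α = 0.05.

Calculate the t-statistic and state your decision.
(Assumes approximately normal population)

Answer: t = -6.0929, reject H₀

Derivation:
df = n - 1 = 57
SE = s/√n = 5/√58 = 0.6565
t = (x̄ - μ₀)/SE = (122.00 - 126)/0.6565 = -6.0929
Critical value: t_{0.025,57} = ±2.002
p-value < 0.0001
Decision: reject H₀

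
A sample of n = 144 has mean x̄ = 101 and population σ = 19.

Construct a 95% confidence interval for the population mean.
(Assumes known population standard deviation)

Answer: (97.8967, 104.1033)

Derivation:
Confidence level: 95%, α = 0.05
z_0.025 = 1.960
SE = σ/√n = 19/√144 = 1.5833
Margin of error = 1.960 × 1.5833 = 3.1033
CI: x̄ ± margin = 101 ± 3.1033
CI: (97.8967, 104.1033)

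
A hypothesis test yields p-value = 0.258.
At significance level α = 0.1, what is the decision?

Answer: fail to reject H₀

Derivation:
Compare p-value to α:
0.258 ≥ 0.1
Decision: fail to reject H₀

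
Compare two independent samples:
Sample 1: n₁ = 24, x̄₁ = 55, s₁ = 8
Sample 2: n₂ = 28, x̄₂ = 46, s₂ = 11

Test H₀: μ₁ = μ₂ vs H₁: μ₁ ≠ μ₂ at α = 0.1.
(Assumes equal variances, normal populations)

Pooled variance: s²_p = [23×8² + 27×11²]/(50) = 94.7800
s_p = 9.7355
SE = s_p×√(1/n₁ + 1/n₂) = 9.7355×√(1/24 + 1/28) = 2.7082
t = (x̄₁ - x̄₂)/SE = (55 - 46)/2.7082 = 3.3232
df = 50, t-critical = ±1.676
Decision: reject H₀

Answer: t = 3.3232, reject H₀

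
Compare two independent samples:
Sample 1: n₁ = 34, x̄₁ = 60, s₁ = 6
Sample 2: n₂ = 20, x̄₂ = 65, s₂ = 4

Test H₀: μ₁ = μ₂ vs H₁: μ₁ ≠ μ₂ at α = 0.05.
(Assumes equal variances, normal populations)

Answer: t = -3.3124, reject H₀

Derivation:
Pooled variance: s²_p = [33×6² + 19×4²]/(52) = 28.6923
s_p = 5.3565
SE = s_p×√(1/n₁ + 1/n₂) = 5.3565×√(1/34 + 1/20) = 1.5095
t = (x̄₁ - x̄₂)/SE = (60 - 65)/1.5095 = -3.3124
df = 52, t-critical = ±2.007
Decision: reject H₀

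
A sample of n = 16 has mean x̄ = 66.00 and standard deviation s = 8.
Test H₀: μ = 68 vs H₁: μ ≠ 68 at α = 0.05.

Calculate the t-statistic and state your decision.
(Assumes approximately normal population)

Answer: t = -1.0000, fail to reject H₀

Derivation:
df = n - 1 = 15
SE = s/√n = 8/√16 = 2.0000
t = (x̄ - μ₀)/SE = (66.00 - 68)/2.0000 = -1.0000
Critical value: t_{0.025,15} = ±2.131
p-value ≈ 0.3332
Decision: fail to reject H₀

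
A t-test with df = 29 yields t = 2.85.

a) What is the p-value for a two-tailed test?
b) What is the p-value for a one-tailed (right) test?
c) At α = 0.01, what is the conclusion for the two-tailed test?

Using t-distribution with df = 29:
a) Two-tailed: p = 2×P(T > 2.85) = 0.0080
b) One-tailed: p = P(T > 2.85) = 0.0040
c) 0.0080 < 0.01, reject H₀

Answer: a) 0.0080, b) 0.0040, c) reject H₀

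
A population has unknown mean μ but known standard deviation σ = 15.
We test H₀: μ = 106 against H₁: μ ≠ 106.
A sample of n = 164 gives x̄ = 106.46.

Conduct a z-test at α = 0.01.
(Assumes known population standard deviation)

Standard error: SE = σ/√n = 15/√164 = 1.1713
z-statistic: z = (x̄ - μ₀)/SE = (106.46 - 106)/1.1713 = 0.3927
Critical value: ±2.576
p-value = 0.6945
Decision: fail to reject H₀

Answer: z = 0.3927, fail to reject H₀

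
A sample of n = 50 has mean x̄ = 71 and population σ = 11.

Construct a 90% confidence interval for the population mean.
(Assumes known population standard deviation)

Confidence level: 90%, α = 0.1
z_0.05 = 1.645
SE = σ/√n = 11/√50 = 1.5556
Margin of error = 1.645 × 1.5556 = 2.5590
CI: x̄ ± margin = 71 ± 2.5590
CI: (68.4410, 73.5590)

Answer: (68.4410, 73.5590)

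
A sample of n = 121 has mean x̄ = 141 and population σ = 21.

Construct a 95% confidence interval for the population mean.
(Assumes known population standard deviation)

Answer: (137.2582, 144.7418)

Derivation:
Confidence level: 95%, α = 0.05
z_0.025 = 1.960
SE = σ/√n = 21/√121 = 1.9091
Margin of error = 1.960 × 1.9091 = 3.7418
CI: x̄ ± margin = 141 ± 3.7418
CI: (137.2582, 144.7418)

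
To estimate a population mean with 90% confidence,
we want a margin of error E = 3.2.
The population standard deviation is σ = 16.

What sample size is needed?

z_0.05 = 1.645
n = (z×σ/E)² = (1.645×16/3.2)²
n = 67.6506
Round up: n = 68

Answer: n = 68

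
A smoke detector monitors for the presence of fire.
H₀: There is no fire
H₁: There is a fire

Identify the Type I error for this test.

Answer: The alarm sounds when there is no fire (false alarm)

Derivation:
Type I error: rejecting H₀ when it is actually true (false positive).
Type II error: failing to reject H₀ when H₁ is actually true (false negative).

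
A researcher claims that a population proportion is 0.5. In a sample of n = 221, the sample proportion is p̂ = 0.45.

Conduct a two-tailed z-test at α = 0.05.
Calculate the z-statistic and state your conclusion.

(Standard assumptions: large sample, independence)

H₀: p = 0.5, H₁: p ≠ 0.5
Standard error: SE = √(p₀(1-p₀)/n) = √(0.5×0.5/221) = 0.033634
z-statistic: z = (p̂ - p₀)/SE = (0.45 - 0.5)/0.033634 = -1.4866
Critical value: z_0.025 = ±1.960
p-value = 0.1371
Decision: fail to reject H₀ at α = 0.05

Answer: z = -1.4866, fail to reject H₀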